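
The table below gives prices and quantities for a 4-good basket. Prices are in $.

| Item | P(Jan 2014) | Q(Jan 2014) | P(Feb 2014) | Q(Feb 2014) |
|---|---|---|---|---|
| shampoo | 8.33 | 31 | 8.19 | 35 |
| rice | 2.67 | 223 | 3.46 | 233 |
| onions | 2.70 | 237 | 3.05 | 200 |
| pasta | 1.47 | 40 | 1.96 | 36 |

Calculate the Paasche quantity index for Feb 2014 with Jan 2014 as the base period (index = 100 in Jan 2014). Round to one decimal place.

Paasche quantity index uses current-period prices as weights.
ΣP(Feb 2014)·Q(Feb 2014) = 8.19×35 + 3.46×233 + 3.05×200 + 1.96×36 = 286.65 + 806.18 + 610 + 70.56 = 1773.39
ΣP(Feb 2014)·Q(Jan 2014) = 8.19×31 + 3.46×223 + 3.05×237 + 1.96×40 = 253.89 + 771.58 + 722.85 + 78.4 = 1826.72
Index = 1773.39 / 1826.72 × 100 = 97.0806

97.1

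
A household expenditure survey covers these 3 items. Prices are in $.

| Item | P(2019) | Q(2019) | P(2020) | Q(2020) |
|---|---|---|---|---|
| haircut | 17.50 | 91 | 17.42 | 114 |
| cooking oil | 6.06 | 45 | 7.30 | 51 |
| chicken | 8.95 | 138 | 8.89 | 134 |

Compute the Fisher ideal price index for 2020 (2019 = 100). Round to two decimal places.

Laspeyres component (base-period weights):
ΣP(2020)Q(2019) = 17.42×91 + 7.30×45 + 8.89×138 = 1585.22 + 328.5 + 1226.82 = 3140.54
ΣP(2019)Q(2019) = 17.50×91 + 6.06×45 + 8.95×138 = 1592.5 + 272.7 + 1235.1 = 3100.3
L = 3140.54 / 3100.3 × 100 = 101.2979
Paasche component (current-period weights):
ΣP(2020)Q(2020) = 17.42×114 + 7.30×51 + 8.89×134 = 1985.88 + 372.3 + 1191.26 = 3549.44
ΣP(2019)Q(2020) = 17.50×114 + 6.06×51 + 8.95×134 = 1995 + 309.06 + 1199.3 = 3503.36
P = 3549.44 / 3503.36 × 100 = 101.3153
Fisher = √(L × P) = √(101.2979 × 101.3153) = 101.3066

101.31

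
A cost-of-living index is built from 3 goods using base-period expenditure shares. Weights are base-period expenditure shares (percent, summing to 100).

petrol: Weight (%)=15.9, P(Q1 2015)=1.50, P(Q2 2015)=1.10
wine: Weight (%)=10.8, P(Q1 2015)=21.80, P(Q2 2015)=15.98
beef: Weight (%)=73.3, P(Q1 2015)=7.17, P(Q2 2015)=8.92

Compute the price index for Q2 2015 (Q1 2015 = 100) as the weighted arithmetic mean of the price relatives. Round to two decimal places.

110.77

petrol: 15.9 × (1.10/1.50) = 15.9 × 0.733333 = 11.6600
wine: 10.8 × (15.98/21.80) = 10.8 × 0.733028 = 7.9167
beef: 73.3 × (8.92/7.17) = 73.3 × 1.244073 = 91.1905
Index = Σ wᵢ·(p₁ᵢ/p₀ᵢ) = 11.6600 + 7.9167 + 91.1905 = 110.7672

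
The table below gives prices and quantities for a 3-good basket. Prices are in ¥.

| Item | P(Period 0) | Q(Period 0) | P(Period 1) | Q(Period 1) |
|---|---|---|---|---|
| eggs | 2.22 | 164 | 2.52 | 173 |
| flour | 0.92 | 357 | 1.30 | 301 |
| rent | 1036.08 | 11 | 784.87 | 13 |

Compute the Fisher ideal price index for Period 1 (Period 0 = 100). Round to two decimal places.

Laspeyres component (base-period weights):
ΣP(Period 1)Q(Period 0) = 2.52×164 + 1.30×357 + 784.87×11 = 413.28 + 464.1 + 8633.57 = 9510.95
ΣP(Period 0)Q(Period 0) = 2.22×164 + 0.92×357 + 1036.08×11 = 364.08 + 328.44 + 11396.88 = 12089.4
L = 9510.95 / 12089.4 × 100 = 78.6718
Paasche component (current-period weights):
ΣP(Period 1)Q(Period 1) = 2.52×173 + 1.30×301 + 784.87×13 = 435.96 + 391.3 + 10203.31 = 11030.57
ΣP(Period 0)Q(Period 1) = 2.22×173 + 0.92×301 + 1036.08×13 = 384.06 + 276.92 + 13469.04 = 14130.02
P = 11030.57 / 14130.02 × 100 = 78.0648
Fisher = √(L × P) = √(78.6718 × 78.0648) = 78.3677

78.37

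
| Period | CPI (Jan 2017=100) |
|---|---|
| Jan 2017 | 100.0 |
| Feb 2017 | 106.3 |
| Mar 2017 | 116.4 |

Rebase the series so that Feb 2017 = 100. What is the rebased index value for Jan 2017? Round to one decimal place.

Rebased(Jan 2017) = 100.0 / 106.3 × 100 = 94.0734

94.1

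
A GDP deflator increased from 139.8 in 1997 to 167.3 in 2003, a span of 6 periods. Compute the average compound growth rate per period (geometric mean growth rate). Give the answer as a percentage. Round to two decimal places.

Growth factor = (167.3/139.8)^(1/6) = (1.196710)^(1/6) = 1.030382
Growth rate = 1.030382 − 1 = 0.030382 = 3.0382%

3.04%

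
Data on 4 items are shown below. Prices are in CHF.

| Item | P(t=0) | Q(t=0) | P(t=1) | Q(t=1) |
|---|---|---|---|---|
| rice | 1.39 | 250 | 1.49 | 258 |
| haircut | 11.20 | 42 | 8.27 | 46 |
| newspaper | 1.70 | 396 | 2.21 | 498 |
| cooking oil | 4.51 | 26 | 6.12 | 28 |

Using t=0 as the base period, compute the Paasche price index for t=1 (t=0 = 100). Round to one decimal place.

110.3

Paasche price index uses current-period quantities as weights.
ΣP(t=1)·Q(t=1) = 1.49×258 + 8.27×46 + 2.21×498 + 6.12×28 = 384.42 + 380.42 + 1100.58 + 171.36 = 2036.78
ΣP(t=0)·Q(t=1) = 1.39×258 + 11.20×46 + 1.70×498 + 4.51×28 = 358.62 + 515.2 + 846.6 + 126.28 = 1846.7
Index = 2036.78 / 1846.7 × 100 = 110.2930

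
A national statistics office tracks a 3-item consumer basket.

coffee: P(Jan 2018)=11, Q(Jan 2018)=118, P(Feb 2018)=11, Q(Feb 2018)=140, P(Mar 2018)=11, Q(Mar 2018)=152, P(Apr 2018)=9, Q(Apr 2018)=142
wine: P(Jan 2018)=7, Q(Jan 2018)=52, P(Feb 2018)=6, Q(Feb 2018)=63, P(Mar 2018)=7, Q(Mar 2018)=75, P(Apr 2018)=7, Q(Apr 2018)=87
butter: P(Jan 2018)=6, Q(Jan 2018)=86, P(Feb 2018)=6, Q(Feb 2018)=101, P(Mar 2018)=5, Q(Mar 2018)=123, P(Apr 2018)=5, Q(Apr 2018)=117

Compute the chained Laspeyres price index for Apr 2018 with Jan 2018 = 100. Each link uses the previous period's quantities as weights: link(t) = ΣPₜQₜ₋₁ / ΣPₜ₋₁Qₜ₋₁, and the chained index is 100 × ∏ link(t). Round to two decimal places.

Link Jan 2018→Feb 2018:
ΣP(Feb 2018)Q(Jan 2018) = 11×118 + 6×52 + 6×86 = 1298 + 312 + 516 = 2126
ΣP(Jan 2018)Q(Jan 2018) = 11×118 + 7×52 + 6×86 = 1298 + 364 + 516 = 2178
link = 2126/2178 = 0.976125
Link Feb 2018→Mar 2018:
ΣP(Mar 2018)Q(Feb 2018) = 11×140 + 7×63 + 5×101 = 1540 + 441 + 505 = 2486
ΣP(Feb 2018)Q(Feb 2018) = 11×140 + 6×63 + 6×101 = 1540 + 378 + 606 = 2524
link = 2486/2524 = 0.984945
Link Mar 2018→Apr 2018:
ΣP(Apr 2018)Q(Mar 2018) = 9×152 + 7×75 + 5×123 = 1368 + 525 + 615 = 2508
ΣP(Mar 2018)Q(Mar 2018) = 11×152 + 7×75 + 5×123 = 1672 + 525 + 615 = 2812
link = 2508/2812 = 0.891892
Chained index = 100 × 0.976125 × 0.984945 × 0.891892 = 85.7491

85.75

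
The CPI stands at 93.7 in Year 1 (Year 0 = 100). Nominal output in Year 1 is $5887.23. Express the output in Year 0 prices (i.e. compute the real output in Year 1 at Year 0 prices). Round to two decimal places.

Real = Nominal ÷ (Index/100) = 5887.23 ÷ (93.7/100)
     = 5887.23 ÷ 0.937 = 6283.0630

6283.06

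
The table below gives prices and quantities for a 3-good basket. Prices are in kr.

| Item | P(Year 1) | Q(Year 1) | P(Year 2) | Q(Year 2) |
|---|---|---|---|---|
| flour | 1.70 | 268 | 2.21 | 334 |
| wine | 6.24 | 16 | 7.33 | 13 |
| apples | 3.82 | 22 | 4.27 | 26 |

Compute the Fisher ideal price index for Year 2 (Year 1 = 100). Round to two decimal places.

125.94

Laspeyres component (base-period weights):
ΣP(Year 2)Q(Year 1) = 2.21×268 + 7.33×16 + 4.27×22 = 592.28 + 117.28 + 93.94 = 803.5
ΣP(Year 1)Q(Year 1) = 1.70×268 + 6.24×16 + 3.82×22 = 455.6 + 99.84 + 84.04 = 639.48
L = 803.5 / 639.48 × 100 = 125.6490
Paasche component (current-period weights):
ΣP(Year 2)Q(Year 2) = 2.21×334 + 7.33×13 + 4.27×26 = 738.14 + 95.29 + 111.02 = 944.45
ΣP(Year 1)Q(Year 2) = 1.70×334 + 6.24×13 + 3.82×26 = 567.8 + 81.12 + 99.32 = 748.24
P = 944.45 / 748.24 × 100 = 126.2229
Fisher = √(L × P) = √(125.6490 × 126.2229) = 125.9356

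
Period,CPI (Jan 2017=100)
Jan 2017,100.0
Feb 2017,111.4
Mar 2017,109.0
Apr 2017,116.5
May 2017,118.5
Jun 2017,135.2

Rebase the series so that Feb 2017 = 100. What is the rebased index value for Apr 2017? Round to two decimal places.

Rebased(Apr 2017) = 116.5 / 111.4 × 100 = 104.5781

104.58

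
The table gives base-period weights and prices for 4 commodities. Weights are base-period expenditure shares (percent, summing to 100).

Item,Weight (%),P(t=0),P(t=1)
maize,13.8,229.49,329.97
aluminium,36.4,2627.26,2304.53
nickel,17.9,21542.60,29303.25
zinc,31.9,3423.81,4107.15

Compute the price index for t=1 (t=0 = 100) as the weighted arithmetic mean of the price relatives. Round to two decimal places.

maize: 13.8 × (329.97/229.49) = 13.8 × 1.437840 = 19.8422
aluminium: 36.4 × (2304.53/2627.26) = 36.4 × 0.877161 = 31.9287
nickel: 17.9 × (29303.25/21542.60) = 17.9 × 1.360247 = 24.3484
zinc: 31.9 × (4107.15/3423.81) = 31.9 × 1.199585 = 38.2668
Index = Σ wᵢ·(p₁ᵢ/p₀ᵢ) = 19.8422 + 31.9287 + 24.3484 + 38.2668 = 114.3860

114.39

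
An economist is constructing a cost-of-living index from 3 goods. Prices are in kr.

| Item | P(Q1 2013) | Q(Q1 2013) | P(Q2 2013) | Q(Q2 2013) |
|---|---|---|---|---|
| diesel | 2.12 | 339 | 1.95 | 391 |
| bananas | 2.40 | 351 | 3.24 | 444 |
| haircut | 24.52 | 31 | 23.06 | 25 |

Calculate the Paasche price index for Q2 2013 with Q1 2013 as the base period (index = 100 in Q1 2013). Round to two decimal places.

110.77

Paasche price index uses current-period quantities as weights.
ΣP(Q2 2013)·Q(Q2 2013) = 1.95×391 + 3.24×444 + 23.06×25 = 762.45 + 1438.56 + 576.5 = 2777.51
ΣP(Q1 2013)·Q(Q2 2013) = 2.12×391 + 2.40×444 + 24.52×25 = 828.92 + 1065.6 + 613 = 2507.52
Index = 2777.51 / 2507.52 × 100 = 110.7672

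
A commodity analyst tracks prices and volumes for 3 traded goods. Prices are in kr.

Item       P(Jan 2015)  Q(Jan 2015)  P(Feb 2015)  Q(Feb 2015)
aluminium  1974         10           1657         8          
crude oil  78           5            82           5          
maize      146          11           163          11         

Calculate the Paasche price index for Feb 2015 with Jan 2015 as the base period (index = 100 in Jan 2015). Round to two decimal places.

86.91

Paasche price index uses current-period quantities as weights.
ΣP(Feb 2015)·Q(Feb 2015) = 1657×8 + 82×5 + 163×11 = 13256 + 410 + 1793 = 15459
ΣP(Jan 2015)·Q(Feb 2015) = 1974×8 + 78×5 + 146×11 = 15792 + 390 + 1606 = 17788
Index = 15459 / 17788 × 100 = 86.9069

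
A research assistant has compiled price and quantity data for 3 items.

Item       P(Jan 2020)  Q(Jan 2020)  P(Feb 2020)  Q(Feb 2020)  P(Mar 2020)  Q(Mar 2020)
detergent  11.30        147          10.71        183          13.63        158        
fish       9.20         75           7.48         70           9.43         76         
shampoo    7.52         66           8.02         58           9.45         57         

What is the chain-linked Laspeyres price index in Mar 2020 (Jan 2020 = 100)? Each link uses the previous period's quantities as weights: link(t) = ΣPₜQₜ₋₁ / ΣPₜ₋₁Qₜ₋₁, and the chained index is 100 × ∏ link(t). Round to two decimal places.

Link Jan 2020→Feb 2020:
ΣP(Feb 2020)Q(Jan 2020) = 10.71×147 + 7.48×75 + 8.02×66 = 1574.37 + 561 + 529.32 = 2664.69
ΣP(Jan 2020)Q(Jan 2020) = 11.30×147 + 9.20×75 + 7.52×66 = 1661.1 + 690 + 496.32 = 2847.42
link = 2664.69/2847.42 = 0.935826
Link Feb 2020→Mar 2020:
ΣP(Mar 2020)Q(Feb 2020) = 13.63×183 + 9.43×70 + 9.45×58 = 2494.29 + 660.1 + 548.1 = 3702.49
ΣP(Feb 2020)Q(Feb 2020) = 10.71×183 + 7.48×70 + 8.02×58 = 1959.93 + 523.6 + 465.16 = 2948.69
link = 3702.49/2948.69 = 1.255639
Chained index = 100 × 0.935826 × 1.255639 = 117.5060

117.51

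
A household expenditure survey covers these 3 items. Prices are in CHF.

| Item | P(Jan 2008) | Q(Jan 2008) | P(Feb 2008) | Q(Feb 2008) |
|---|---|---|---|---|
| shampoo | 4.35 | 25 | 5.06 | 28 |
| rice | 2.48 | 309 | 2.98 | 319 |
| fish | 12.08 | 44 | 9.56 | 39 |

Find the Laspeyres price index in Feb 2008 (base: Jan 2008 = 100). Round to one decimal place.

Laspeyres price index uses base-period quantities as weights.
ΣP(Feb 2008)·Q(Jan 2008) = 5.06×25 + 2.98×309 + 9.56×44 = 126.5 + 920.82 + 420.64 = 1467.96
ΣP(Jan 2008)·Q(Jan 2008) = 4.35×25 + 2.48×309 + 12.08×44 = 108.75 + 766.32 + 531.52 = 1406.59
Index = 1467.96 / 1406.59 × 100 = 104.3630

104.4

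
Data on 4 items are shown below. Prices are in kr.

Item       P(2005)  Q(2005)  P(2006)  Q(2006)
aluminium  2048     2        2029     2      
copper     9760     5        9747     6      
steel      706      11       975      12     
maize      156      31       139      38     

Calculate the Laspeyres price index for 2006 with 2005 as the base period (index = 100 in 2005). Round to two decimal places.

103.56

Laspeyres price index uses base-period quantities as weights.
ΣP(2006)·Q(2005) = 2029×2 + 9747×5 + 975×11 + 139×31 = 4058 + 48735 + 10725 + 4309 = 67827
ΣP(2005)·Q(2005) = 2048×2 + 9760×5 + 706×11 + 156×31 = 4096 + 48800 + 7766 + 4836 = 65498
Index = 67827 / 65498 × 100 = 103.5558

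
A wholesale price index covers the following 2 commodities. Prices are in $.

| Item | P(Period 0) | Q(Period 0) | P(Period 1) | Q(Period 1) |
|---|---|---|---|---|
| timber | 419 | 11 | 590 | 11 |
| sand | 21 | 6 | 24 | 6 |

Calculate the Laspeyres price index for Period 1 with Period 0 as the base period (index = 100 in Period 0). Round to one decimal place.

140.1

Laspeyres price index uses base-period quantities as weights.
ΣP(Period 1)·Q(Period 0) = 590×11 + 24×6 = 6490 + 144 = 6634
ΣP(Period 0)·Q(Period 0) = 419×11 + 21×6 = 4609 + 126 = 4735
Index = 6634 / 4735 × 100 = 140.1056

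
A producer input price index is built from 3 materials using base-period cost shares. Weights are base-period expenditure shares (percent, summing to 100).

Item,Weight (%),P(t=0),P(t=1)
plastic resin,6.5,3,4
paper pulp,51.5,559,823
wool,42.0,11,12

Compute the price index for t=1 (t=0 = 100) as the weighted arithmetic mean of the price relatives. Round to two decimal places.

130.31

plastic resin: 6.5 × (4/3) = 6.5 × 1.333333 = 8.6667
paper pulp: 51.5 × (823/559) = 51.5 × 1.472272 = 75.8220
wool: 42.0 × (12/11) = 42.0 × 1.090909 = 45.8182
Index = Σ wᵢ·(p₁ᵢ/p₀ᵢ) = 8.6667 + 75.8220 + 45.8182 = 130.3069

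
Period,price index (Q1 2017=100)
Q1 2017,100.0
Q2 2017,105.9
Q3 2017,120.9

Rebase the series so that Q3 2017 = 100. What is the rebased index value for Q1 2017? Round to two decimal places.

82.71

Rebased(Q1 2017) = 100.0 / 120.9 × 100 = 82.7130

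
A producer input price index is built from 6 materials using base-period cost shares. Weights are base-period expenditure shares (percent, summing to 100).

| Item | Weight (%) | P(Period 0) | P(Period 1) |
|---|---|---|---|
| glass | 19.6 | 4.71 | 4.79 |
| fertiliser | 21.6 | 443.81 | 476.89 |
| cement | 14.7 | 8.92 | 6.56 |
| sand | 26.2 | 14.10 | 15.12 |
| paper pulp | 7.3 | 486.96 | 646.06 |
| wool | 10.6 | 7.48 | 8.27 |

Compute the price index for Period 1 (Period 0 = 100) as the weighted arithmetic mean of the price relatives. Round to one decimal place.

103.5

glass: 19.6 × (4.79/4.71) = 19.6 × 1.016985 = 19.9329
fertiliser: 21.6 × (476.89/443.81) = 21.6 × 1.074536 = 23.2100
cement: 14.7 × (6.56/8.92) = 14.7 × 0.735426 = 10.8108
sand: 26.2 × (15.12/14.10) = 26.2 × 1.072340 = 28.0953
paper pulp: 7.3 × (646.06/486.96) = 7.3 × 1.326721 = 9.6851
wool: 10.6 × (8.27/7.48) = 10.6 × 1.105615 = 11.7195
Index = Σ wᵢ·(p₁ᵢ/p₀ᵢ) = 19.9329 + 23.2100 + 10.8108 + 28.0953 + 9.6851 + 11.7195 = 103.4536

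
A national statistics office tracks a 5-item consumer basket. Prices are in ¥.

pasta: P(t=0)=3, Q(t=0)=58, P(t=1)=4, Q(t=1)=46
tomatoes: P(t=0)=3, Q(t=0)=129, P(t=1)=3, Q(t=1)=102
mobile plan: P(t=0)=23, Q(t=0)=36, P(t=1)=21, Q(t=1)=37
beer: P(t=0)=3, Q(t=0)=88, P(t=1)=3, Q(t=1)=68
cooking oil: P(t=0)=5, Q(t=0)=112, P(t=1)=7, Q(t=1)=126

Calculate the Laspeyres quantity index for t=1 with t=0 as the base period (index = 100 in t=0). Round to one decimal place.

96.2

Laspeyres quantity index uses base-period prices as weights.
ΣP(t=0)·Q(t=1) = 3×46 + 3×102 + 23×37 + 3×68 + 5×126 = 138 + 306 + 851 + 204 + 630 = 2129
ΣP(t=0)·Q(t=0) = 3×58 + 3×129 + 23×36 + 3×88 + 5×112 = 174 + 387 + 828 + 264 + 560 = 2213
Index = 2129 / 2213 × 100 = 96.2042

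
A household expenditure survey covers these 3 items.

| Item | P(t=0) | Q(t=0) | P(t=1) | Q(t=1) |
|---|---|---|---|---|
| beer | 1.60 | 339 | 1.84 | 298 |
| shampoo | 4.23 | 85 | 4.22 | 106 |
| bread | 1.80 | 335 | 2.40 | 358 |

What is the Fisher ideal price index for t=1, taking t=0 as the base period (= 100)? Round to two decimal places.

Laspeyres component (base-period weights):
ΣP(t=1)Q(t=0) = 1.84×339 + 4.22×85 + 2.40×335 = 623.76 + 358.7 + 804 = 1786.46
ΣP(t=0)Q(t=0) = 1.60×339 + 4.23×85 + 1.80×335 = 542.4 + 359.55 + 603 = 1504.95
L = 1786.46 / 1504.95 × 100 = 118.7056
Paasche component (current-period weights):
ΣP(t=1)Q(t=1) = 1.84×298 + 4.22×106 + 2.40×358 = 548.32 + 447.32 + 859.2 = 1854.84
ΣP(t=0)Q(t=1) = 1.60×298 + 4.23×106 + 1.80×358 = 476.8 + 448.38 + 644.4 = 1569.58
P = 1854.84 / 1569.58 × 100 = 118.1743
Fisher = √(L × P) = √(118.7056 × 118.1743) = 118.4396

118.44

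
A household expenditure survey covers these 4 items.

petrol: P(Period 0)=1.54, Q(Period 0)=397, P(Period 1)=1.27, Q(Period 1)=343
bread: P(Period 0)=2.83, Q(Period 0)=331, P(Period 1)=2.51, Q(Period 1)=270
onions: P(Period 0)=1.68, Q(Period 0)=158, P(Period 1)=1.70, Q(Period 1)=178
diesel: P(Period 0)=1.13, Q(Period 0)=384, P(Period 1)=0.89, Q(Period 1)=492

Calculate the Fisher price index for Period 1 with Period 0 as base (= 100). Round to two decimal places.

Laspeyres component (base-period weights):
ΣP(Period 1)Q(Period 0) = 1.27×397 + 2.51×331 + 1.70×158 + 0.89×384 = 504.19 + 830.81 + 268.6 + 341.76 = 1945.36
ΣP(Period 0)Q(Period 0) = 1.54×397 + 2.83×331 + 1.68×158 + 1.13×384 = 611.38 + 936.73 + 265.44 + 433.92 = 2247.47
L = 1945.36 / 2247.47 × 100 = 86.5578
Paasche component (current-period weights):
ΣP(Period 1)Q(Period 1) = 1.27×343 + 2.51×270 + 1.70×178 + 0.89×492 = 435.61 + 677.7 + 302.6 + 437.88 = 1853.79
ΣP(Period 0)Q(Period 1) = 1.54×343 + 2.83×270 + 1.68×178 + 1.13×492 = 528.22 + 764.1 + 299.04 + 555.96 = 2147.32
P = 1853.79 / 2147.32 × 100 = 86.3304
Fisher = √(L × P) = √(86.5578 × 86.3304) = 86.4440

86.44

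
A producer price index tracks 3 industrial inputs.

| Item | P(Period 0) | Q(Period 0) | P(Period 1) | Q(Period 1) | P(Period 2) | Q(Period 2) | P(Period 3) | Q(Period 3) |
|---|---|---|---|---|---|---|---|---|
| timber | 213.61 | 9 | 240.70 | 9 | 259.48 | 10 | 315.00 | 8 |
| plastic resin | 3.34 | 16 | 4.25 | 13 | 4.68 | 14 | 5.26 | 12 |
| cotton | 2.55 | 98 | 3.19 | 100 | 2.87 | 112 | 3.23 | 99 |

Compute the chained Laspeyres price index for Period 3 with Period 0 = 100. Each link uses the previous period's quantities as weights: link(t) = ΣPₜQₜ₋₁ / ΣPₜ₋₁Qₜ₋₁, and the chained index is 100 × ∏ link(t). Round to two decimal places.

145.31

Link Period 0→Period 1:
ΣP(Period 1)Q(Period 0) = 240.70×9 + 4.25×16 + 3.19×98 = 2166.3 + 68 + 312.62 = 2546.92
ΣP(Period 0)Q(Period 0) = 213.61×9 + 3.34×16 + 2.55×98 = 1922.49 + 53.44 + 249.9 = 2225.83
link = 2546.92/2225.83 = 1.144256
Link Period 1→Period 2:
ΣP(Period 2)Q(Period 1) = 259.48×9 + 4.68×13 + 2.87×100 = 2335.32 + 60.84 + 287 = 2683.16
ΣP(Period 1)Q(Period 1) = 240.70×9 + 4.25×13 + 3.19×100 = 2166.3 + 55.25 + 319 = 2540.55
link = 2683.16/2540.55 = 1.056134
Link Period 2→Period 3:
ΣP(Period 3)Q(Period 2) = 315.00×10 + 5.26×14 + 3.23×112 = 3150 + 73.64 + 361.76 = 3585.4
ΣP(Period 2)Q(Period 2) = 259.48×10 + 4.68×14 + 2.87×112 = 2594.8 + 65.52 + 321.44 = 2981.76
link = 3585.4/2981.76 = 1.202444
Chained index = 100 × 1.144256 × 1.056134 × 1.202444 = 145.3139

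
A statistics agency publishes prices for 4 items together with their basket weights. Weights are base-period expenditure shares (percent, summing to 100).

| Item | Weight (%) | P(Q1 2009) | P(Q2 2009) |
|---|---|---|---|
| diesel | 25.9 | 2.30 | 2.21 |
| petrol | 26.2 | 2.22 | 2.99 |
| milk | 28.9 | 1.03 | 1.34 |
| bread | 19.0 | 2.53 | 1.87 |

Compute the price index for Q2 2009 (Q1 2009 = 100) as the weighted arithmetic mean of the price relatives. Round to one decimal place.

111.8

diesel: 25.9 × (2.21/2.30) = 25.9 × 0.960870 = 24.8865
petrol: 26.2 × (2.99/2.22) = 26.2 × 1.346847 = 35.2874
milk: 28.9 × (1.34/1.03) = 28.9 × 1.300971 = 37.5981
bread: 19.0 × (1.87/2.53) = 19.0 × 0.739130 = 14.0435
Index = Σ wᵢ·(p₁ᵢ/p₀ᵢ) = 24.8865 + 35.2874 + 37.5981 + 14.0435 = 111.8154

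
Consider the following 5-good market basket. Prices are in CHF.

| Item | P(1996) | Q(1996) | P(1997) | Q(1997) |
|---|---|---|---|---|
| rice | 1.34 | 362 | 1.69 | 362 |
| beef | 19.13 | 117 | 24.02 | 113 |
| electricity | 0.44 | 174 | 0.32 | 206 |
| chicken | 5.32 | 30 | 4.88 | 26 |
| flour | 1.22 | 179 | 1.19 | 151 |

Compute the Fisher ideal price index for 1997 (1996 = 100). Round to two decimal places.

120.81

Laspeyres component (base-period weights):
ΣP(1997)Q(1996) = 1.69×362 + 24.02×117 + 0.32×174 + 4.88×30 + 1.19×179 = 611.78 + 2810.34 + 55.68 + 146.4 + 213.01 = 3837.21
ΣP(1996)Q(1996) = 1.34×362 + 19.13×117 + 0.44×174 + 5.32×30 + 1.22×179 = 485.08 + 2238.21 + 76.56 + 159.6 + 218.38 = 3177.83
L = 3837.21 / 3177.83 × 100 = 120.7494
Paasche component (current-period weights):
ΣP(1997)Q(1997) = 1.69×362 + 24.02×113 + 0.32×206 + 4.88×26 + 1.19×151 = 611.78 + 2714.26 + 65.92 + 126.88 + 179.69 = 3698.53
ΣP(1996)Q(1997) = 1.34×362 + 19.13×113 + 0.44×206 + 5.32×26 + 1.22×151 = 485.08 + 2161.69 + 90.64 + 138.32 + 184.22 = 3059.95
P = 3698.53 / 3059.95 × 100 = 120.8690
Fisher = √(L × P) = √(120.7494 × 120.8690) = 120.8092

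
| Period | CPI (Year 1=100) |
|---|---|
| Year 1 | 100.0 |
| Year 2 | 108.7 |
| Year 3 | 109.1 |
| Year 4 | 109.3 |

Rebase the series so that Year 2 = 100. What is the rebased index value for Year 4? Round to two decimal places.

100.55

Rebased(Year 4) = 109.3 / 108.7 × 100 = 100.5520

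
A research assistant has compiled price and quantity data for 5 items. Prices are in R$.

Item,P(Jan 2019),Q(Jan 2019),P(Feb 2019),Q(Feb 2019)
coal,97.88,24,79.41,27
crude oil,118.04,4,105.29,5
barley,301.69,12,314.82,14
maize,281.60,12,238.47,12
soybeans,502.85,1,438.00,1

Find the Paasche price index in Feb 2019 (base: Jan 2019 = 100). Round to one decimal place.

91.5

Paasche price index uses current-period quantities as weights.
ΣP(Feb 2019)·Q(Feb 2019) = 79.41×27 + 105.29×5 + 314.82×14 + 238.47×12 + 438.00×1 = 2144.07 + 526.45 + 4407.48 + 2861.64 + 438 = 10377.64
ΣP(Jan 2019)·Q(Feb 2019) = 97.88×27 + 118.04×5 + 301.69×14 + 281.60×12 + 502.85×1 = 2642.76 + 590.2 + 4223.66 + 3379.2 + 502.85 = 11338.67
Index = 10377.64 / 11338.67 × 100 = 91.5243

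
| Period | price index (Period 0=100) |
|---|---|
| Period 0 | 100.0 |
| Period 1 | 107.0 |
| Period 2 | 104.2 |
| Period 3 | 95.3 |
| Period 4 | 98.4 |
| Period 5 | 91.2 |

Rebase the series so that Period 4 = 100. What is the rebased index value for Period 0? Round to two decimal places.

101.63

Rebased(Period 0) = 100.0 / 98.4 × 100 = 101.6260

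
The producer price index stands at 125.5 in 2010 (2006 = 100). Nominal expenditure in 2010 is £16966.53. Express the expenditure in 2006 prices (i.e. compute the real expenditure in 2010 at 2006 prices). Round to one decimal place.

13519.1

Real = Nominal ÷ (Index/100) = 16966.53 ÷ (125.5/100)
     = 16966.53 ÷ 1.255 = 13519.1474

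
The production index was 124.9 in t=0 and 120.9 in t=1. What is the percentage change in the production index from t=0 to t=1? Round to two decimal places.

Change = (120.9 − 124.9) / 124.9 × 100
       = -4.0 / 124.9 × 100 = -3.2026%

-3.20%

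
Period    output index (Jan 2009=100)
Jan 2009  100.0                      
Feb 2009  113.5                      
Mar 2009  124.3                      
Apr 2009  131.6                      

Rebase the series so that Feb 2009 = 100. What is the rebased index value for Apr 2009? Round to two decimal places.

115.95

Rebased(Apr 2009) = 131.6 / 113.5 × 100 = 115.9471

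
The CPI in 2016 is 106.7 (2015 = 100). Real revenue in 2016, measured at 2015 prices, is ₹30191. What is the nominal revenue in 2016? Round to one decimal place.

Nominal = Real × (Index/100) = 30191 × (106.7/100)
        = 30191 × 1.067 = 32213.7970

32213.8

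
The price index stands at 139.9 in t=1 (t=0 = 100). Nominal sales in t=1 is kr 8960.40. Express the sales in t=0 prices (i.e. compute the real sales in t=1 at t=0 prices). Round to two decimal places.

Real = Nominal ÷ (Index/100) = 8960.40 ÷ (139.9/100)
     = 8960.40 ÷ 1.399 = 6404.8606

6404.86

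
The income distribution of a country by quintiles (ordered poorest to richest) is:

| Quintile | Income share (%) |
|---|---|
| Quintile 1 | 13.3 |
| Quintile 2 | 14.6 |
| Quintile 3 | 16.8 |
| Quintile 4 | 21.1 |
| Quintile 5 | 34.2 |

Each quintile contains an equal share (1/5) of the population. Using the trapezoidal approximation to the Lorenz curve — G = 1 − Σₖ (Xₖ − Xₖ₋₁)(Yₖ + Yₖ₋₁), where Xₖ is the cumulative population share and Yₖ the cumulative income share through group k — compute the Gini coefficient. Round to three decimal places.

Cumulative income shares Yₖ: 0.1330, 0.2790, 0.4470, 0.6580, 1.0000
Σ (Xₖ−Xₖ₋₁)(Yₖ+Yₖ₋₁) = (1/5)(0.1330+0.0000) + (1/5)(0.2790+0.1330) + (1/5)(0.4470+0.2790) + (1/5)(0.6580+0.4470) + (1/5)(1.0000+0.6580)
  = 0.0266 + 0.0824 + 0.1452 + 0.2210 + 0.3316 = 0.8068
G = 1 − 0.8068 = 0.1932

0.193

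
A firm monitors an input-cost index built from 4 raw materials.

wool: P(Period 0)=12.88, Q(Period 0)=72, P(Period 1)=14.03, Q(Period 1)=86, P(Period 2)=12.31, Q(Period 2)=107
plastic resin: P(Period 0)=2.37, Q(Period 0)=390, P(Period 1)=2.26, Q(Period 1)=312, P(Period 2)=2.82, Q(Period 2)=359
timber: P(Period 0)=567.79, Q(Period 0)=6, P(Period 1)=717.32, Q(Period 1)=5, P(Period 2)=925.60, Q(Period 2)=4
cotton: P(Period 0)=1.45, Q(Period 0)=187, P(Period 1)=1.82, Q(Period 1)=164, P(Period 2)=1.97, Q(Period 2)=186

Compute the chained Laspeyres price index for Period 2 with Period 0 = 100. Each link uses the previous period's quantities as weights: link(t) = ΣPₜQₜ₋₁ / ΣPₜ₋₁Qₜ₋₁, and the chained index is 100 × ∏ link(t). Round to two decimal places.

140.48

Link Period 0→Period 1:
ΣP(Period 1)Q(Period 0) = 14.03×72 + 2.26×390 + 717.32×6 + 1.82×187 = 1010.16 + 881.4 + 4303.92 + 340.34 = 6535.82
ΣP(Period 0)Q(Period 0) = 12.88×72 + 2.37×390 + 567.79×6 + 1.45×187 = 927.36 + 924.3 + 3406.74 + 271.15 = 5529.55
link = 6535.82/5529.55 = 1.181980
Link Period 1→Period 2:
ΣP(Period 2)Q(Period 1) = 12.31×86 + 2.82×312 + 925.60×5 + 1.97×164 = 1058.66 + 879.84 + 4628 + 323.08 = 6889.58
ΣP(Period 1)Q(Period 1) = 14.03×86 + 2.26×312 + 717.32×5 + 1.82×164 = 1206.58 + 705.12 + 3586.6 + 298.48 = 5796.78
link = 6889.58/5796.78 = 1.188518
Chained index = 100 × 1.181980 × 1.188518 = 140.4806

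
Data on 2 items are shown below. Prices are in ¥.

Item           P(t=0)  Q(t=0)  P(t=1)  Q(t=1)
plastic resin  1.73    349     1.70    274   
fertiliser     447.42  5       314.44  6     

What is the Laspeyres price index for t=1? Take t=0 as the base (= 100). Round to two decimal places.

76.23

Laspeyres price index uses base-period quantities as weights.
ΣP(t=1)·Q(t=0) = 1.70×349 + 314.44×5 = 593.3 + 1572.2 = 2165.5
ΣP(t=0)·Q(t=0) = 1.73×349 + 447.42×5 = 603.77 + 2237.1 = 2840.87
Index = 2165.5 / 2840.87 × 100 = 76.2266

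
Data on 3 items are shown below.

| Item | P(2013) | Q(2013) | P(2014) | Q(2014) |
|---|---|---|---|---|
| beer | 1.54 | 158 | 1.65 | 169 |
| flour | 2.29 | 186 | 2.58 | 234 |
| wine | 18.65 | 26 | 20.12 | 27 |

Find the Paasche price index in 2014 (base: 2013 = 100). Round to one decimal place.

109.7

Paasche price index uses current-period quantities as weights.
ΣP(2014)·Q(2014) = 1.65×169 + 2.58×234 + 20.12×27 = 278.85 + 603.72 + 543.24 = 1425.81
ΣP(2013)·Q(2014) = 1.54×169 + 2.29×234 + 18.65×27 = 260.26 + 535.86 + 503.55 = 1299.67
Index = 1425.81 / 1299.67 × 100 = 109.7055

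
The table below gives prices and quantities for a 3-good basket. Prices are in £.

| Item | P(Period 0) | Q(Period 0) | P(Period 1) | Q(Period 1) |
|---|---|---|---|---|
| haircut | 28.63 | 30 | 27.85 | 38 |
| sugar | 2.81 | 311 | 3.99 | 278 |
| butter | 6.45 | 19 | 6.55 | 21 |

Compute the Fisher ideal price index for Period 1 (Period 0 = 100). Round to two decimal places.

Laspeyres component (base-period weights):
ΣP(Period 1)Q(Period 0) = 27.85×30 + 3.99×311 + 6.55×19 = 835.5 + 1240.89 + 124.45 = 2200.84
ΣP(Period 0)Q(Period 0) = 28.63×30 + 2.81×311 + 6.45×19 = 858.9 + 873.91 + 122.55 = 1855.36
L = 2200.84 / 1855.36 × 100 = 118.6206
Paasche component (current-period weights):
ΣP(Period 1)Q(Period 1) = 27.85×38 + 3.99×278 + 6.55×21 = 1058.3 + 1109.22 + 137.55 = 2305.07
ΣP(Period 0)Q(Period 1) = 28.63×38 + 2.81×278 + 6.45×21 = 1087.94 + 781.18 + 135.45 = 2004.57
P = 2305.07 / 2004.57 × 100 = 114.9907
Fisher = √(L × P) = √(118.6206 × 114.9907) = 116.7916

116.79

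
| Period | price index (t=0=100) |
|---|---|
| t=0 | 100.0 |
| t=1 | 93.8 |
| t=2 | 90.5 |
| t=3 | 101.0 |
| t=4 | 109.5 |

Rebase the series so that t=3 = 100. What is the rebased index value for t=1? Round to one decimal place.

92.9

Rebased(t=1) = 93.8 / 101.0 × 100 = 92.8713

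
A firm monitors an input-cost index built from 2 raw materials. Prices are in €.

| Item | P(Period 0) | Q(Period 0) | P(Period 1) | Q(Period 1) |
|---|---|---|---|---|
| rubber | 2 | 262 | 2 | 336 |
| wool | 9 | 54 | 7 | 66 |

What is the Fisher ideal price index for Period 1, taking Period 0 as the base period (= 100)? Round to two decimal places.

89.44

Laspeyres component (base-period weights):
ΣP(Period 1)Q(Period 0) = 2×262 + 7×54 = 524 + 378 = 902
ΣP(Period 0)Q(Period 0) = 2×262 + 9×54 = 524 + 486 = 1010
L = 902 / 1010 × 100 = 89.3069
Paasche component (current-period weights):
ΣP(Period 1)Q(Period 1) = 2×336 + 7×66 = 672 + 462 = 1134
ΣP(Period 0)Q(Period 1) = 2×336 + 9×66 = 672 + 594 = 1266
P = 1134 / 1266 × 100 = 89.5735
Fisher = √(L × P) = √(89.3069 × 89.5735) = 89.4401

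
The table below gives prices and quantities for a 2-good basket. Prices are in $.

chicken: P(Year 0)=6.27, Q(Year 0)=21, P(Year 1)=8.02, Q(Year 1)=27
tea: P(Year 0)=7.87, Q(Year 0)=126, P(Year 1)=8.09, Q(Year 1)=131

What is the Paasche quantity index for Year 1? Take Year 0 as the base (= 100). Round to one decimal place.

107.5

Paasche quantity index uses current-period prices as weights.
ΣP(Year 1)·Q(Year 1) = 8.02×27 + 8.09×131 = 216.54 + 1059.79 = 1276.33
ΣP(Year 1)·Q(Year 0) = 8.02×21 + 8.09×126 = 168.42 + 1019.34 = 1187.76
Index = 1276.33 / 1187.76 × 100 = 107.4569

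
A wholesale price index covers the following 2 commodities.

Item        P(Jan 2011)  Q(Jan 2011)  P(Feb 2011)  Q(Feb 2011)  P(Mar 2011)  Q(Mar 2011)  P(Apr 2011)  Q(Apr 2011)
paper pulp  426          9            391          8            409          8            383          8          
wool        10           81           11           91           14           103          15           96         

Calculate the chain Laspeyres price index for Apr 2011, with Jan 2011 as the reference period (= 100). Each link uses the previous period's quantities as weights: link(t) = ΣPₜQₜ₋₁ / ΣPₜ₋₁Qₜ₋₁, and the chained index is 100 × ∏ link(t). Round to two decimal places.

Link Jan 2011→Feb 2011:
ΣP(Feb 2011)Q(Jan 2011) = 391×9 + 11×81 = 3519 + 891 = 4410
ΣP(Jan 2011)Q(Jan 2011) = 426×9 + 10×81 = 3834 + 810 = 4644
link = 4410/4644 = 0.949612
Link Feb 2011→Mar 2011:
ΣP(Mar 2011)Q(Feb 2011) = 409×8 + 14×91 = 3272 + 1274 = 4546
ΣP(Feb 2011)Q(Feb 2011) = 391×8 + 11×91 = 3128 + 1001 = 4129
link = 4546/4129 = 1.100993
Link Mar 2011→Apr 2011:
ΣP(Apr 2011)Q(Mar 2011) = 383×8 + 15×103 = 3064 + 1545 = 4609
ΣP(Mar 2011)Q(Mar 2011) = 409×8 + 14×103 = 3272 + 1442 = 4714
link = 4609/4714 = 0.977726
Chained index = 100 × 0.949612 × 1.100993 × 0.977726 = 102.2229

102.22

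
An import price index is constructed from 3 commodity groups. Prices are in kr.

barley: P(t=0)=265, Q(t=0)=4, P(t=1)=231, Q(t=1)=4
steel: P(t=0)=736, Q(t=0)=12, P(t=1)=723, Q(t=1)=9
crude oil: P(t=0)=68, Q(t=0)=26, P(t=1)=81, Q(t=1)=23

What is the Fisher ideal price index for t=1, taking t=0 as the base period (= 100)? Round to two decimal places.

100.45

Laspeyres component (base-period weights):
ΣP(t=1)Q(t=0) = 231×4 + 723×12 + 81×26 = 924 + 8676 + 2106 = 11706
ΣP(t=0)Q(t=0) = 265×4 + 736×12 + 68×26 = 1060 + 8832 + 1768 = 11660
L = 11706 / 11660 × 100 = 100.3945
Paasche component (current-period weights):
ΣP(t=1)Q(t=1) = 231×4 + 723×9 + 81×23 = 924 + 6507 + 1863 = 9294
ΣP(t=0)Q(t=1) = 265×4 + 736×9 + 68×23 = 1060 + 6624 + 1564 = 9248
P = 9294 / 9248 × 100 = 100.4974
Fisher = √(L × P) = √(100.3945 × 100.4974) = 100.4459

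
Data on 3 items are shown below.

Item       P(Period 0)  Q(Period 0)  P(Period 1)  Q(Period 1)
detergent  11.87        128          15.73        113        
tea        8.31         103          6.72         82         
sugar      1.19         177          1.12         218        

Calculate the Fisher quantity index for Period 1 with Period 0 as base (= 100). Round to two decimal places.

Laspeyres component (base-period weights):
ΣP(Period 0)Q(Period 1) = 11.87×113 + 8.31×82 + 1.19×218 = 1341.31 + 681.42 + 259.42 = 2282.15
ΣP(Period 0)Q(Period 0) = 11.87×128 + 8.31×103 + 1.19×177 = 1519.36 + 855.93 + 210.63 = 2585.92
L = 2282.15 / 2585.92 × 100 = 88.2529
Paasche component (current-period weights):
ΣP(Period 1)Q(Period 1) = 15.73×113 + 6.72×82 + 1.12×218 = 1777.49 + 551.04 + 244.16 = 2572.69
ΣP(Period 1)Q(Period 0) = 15.73×128 + 6.72×103 + 1.12×177 = 2013.44 + 692.16 + 198.24 = 2903.84
P = 2572.69 / 2903.84 × 100 = 88.5961
Fisher = √(L × P) = √(88.2529 × 88.5961) = 88.4244

88.42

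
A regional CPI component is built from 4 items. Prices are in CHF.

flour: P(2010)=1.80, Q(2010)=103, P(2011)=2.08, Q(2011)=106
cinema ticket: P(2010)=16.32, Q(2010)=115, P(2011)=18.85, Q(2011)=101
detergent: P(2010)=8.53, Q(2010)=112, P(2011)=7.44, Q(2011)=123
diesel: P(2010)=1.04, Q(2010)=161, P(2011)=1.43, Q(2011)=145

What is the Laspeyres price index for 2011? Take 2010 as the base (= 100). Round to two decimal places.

Laspeyres price index uses base-period quantities as weights.
ΣP(2011)·Q(2010) = 2.08×103 + 18.85×115 + 7.44×112 + 1.43×161 = 214.24 + 2167.75 + 833.28 + 230.23 = 3445.5
ΣP(2010)·Q(2010) = 1.80×103 + 16.32×115 + 8.53×112 + 1.04×161 = 185.4 + 1876.8 + 955.36 + 167.44 = 3185
Index = 3445.5 / 3185 × 100 = 108.1790

108.18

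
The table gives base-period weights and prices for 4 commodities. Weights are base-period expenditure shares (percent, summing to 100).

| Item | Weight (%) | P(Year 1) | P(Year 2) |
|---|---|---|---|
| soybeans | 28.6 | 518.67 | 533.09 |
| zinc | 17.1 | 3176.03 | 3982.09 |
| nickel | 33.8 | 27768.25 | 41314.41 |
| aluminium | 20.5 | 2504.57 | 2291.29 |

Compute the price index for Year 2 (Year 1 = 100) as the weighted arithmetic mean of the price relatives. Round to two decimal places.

119.88

soybeans: 28.6 × (533.09/518.67) = 28.6 × 1.027802 = 29.3951
zinc: 17.1 × (3982.09/3176.03) = 17.1 × 1.253795 = 21.4399
nickel: 33.8 × (41314.41/27768.25) = 33.8 × 1.487829 = 50.2886
aluminium: 20.5 × (2291.29/2504.57) = 20.5 × 0.914844 = 18.7543
Index = Σ wᵢ·(p₁ᵢ/p₀ᵢ) = 29.3951 + 21.4399 + 50.2886 + 18.7543 = 119.8779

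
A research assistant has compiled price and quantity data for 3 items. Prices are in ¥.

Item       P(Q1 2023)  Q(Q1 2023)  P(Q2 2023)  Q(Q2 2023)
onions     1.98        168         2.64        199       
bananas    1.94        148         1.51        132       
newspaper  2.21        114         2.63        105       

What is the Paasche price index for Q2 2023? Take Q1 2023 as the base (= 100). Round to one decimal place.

Paasche price index uses current-period quantities as weights.
ΣP(Q2 2023)·Q(Q2 2023) = 2.64×199 + 1.51×132 + 2.63×105 = 525.36 + 199.32 + 276.15 = 1000.83
ΣP(Q1 2023)·Q(Q2 2023) = 1.98×199 + 1.94×132 + 2.21×105 = 394.02 + 256.08 + 232.05 = 882.15
Index = 1000.83 / 882.15 × 100 = 113.4535

113.5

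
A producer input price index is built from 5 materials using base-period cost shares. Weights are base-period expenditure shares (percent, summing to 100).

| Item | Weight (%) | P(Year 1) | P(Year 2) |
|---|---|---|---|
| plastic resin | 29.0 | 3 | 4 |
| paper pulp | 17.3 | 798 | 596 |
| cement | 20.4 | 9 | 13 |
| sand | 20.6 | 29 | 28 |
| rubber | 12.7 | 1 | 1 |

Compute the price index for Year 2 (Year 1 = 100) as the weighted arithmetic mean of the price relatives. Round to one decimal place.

113.6

plastic resin: 29.0 × (4/3) = 29.0 × 1.333333 = 38.6667
paper pulp: 17.3 × (596/798) = 17.3 × 0.746867 = 12.9208
cement: 20.4 × (13/9) = 20.4 × 1.444444 = 29.4667
sand: 20.6 × (28/29) = 20.6 × 0.965517 = 19.8897
rubber: 12.7 × (1/1) = 12.7 × 1.000000 = 12.7000
Index = Σ wᵢ·(p₁ᵢ/p₀ᵢ) = 38.6667 + 12.9208 + 29.4667 + 19.8897 + 12.7000 = 113.6438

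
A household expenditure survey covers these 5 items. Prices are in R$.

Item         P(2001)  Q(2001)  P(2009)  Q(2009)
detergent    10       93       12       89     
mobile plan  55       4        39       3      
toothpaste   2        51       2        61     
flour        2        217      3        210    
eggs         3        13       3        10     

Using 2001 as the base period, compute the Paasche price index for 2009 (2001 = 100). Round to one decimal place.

120.9

Paasche price index uses current-period quantities as weights.
ΣP(2009)·Q(2009) = 12×89 + 39×3 + 2×61 + 3×210 + 3×10 = 1068 + 117 + 122 + 630 + 30 = 1967
ΣP(2001)·Q(2009) = 10×89 + 55×3 + 2×61 + 2×210 + 3×10 = 890 + 165 + 122 + 420 + 30 = 1627
Index = 1967 / 1627 × 100 = 120.8974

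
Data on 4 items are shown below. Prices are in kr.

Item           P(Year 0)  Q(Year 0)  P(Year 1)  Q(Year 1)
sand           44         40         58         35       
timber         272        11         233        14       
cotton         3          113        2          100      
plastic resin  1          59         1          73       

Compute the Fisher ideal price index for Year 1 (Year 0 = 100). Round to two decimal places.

98.80

Laspeyres component (base-period weights):
ΣP(Year 1)Q(Year 0) = 58×40 + 233×11 + 2×113 + 1×59 = 2320 + 2563 + 226 + 59 = 5168
ΣP(Year 0)Q(Year 0) = 44×40 + 272×11 + 3×113 + 1×59 = 1760 + 2992 + 339 + 59 = 5150
L = 5168 / 5150 × 100 = 100.3495
Paasche component (current-period weights):
ΣP(Year 1)Q(Year 1) = 58×35 + 233×14 + 2×100 + 1×73 = 2030 + 3262 + 200 + 73 = 5565
ΣP(Year 0)Q(Year 1) = 44×35 + 272×14 + 3×100 + 1×73 = 1540 + 3808 + 300 + 73 = 5721
P = 5565 / 5721 × 100 = 97.2732
Fisher = √(L × P) = √(100.3495 × 97.2732) = 98.7994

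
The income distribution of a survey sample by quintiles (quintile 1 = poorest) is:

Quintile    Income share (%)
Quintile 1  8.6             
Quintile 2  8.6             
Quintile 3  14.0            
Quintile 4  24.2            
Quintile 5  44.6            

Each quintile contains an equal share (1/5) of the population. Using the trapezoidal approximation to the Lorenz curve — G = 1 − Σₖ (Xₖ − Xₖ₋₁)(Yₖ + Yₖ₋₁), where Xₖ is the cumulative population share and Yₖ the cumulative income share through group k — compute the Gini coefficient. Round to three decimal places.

0.350

Cumulative income shares Yₖ: 0.0860, 0.1720, 0.3120, 0.5540, 1.0000
Σ (Xₖ−Xₖ₋₁)(Yₖ+Yₖ₋₁) = (1/5)(0.0860+0.0000) + (1/5)(0.1720+0.0860) + (1/5)(0.3120+0.1720) + (1/5)(0.5540+0.3120) + (1/5)(1.0000+0.5540)
  = 0.0172 + 0.0516 + 0.0968 + 0.1732 + 0.3108 = 0.6496
G = 1 − 0.6496 = 0.3504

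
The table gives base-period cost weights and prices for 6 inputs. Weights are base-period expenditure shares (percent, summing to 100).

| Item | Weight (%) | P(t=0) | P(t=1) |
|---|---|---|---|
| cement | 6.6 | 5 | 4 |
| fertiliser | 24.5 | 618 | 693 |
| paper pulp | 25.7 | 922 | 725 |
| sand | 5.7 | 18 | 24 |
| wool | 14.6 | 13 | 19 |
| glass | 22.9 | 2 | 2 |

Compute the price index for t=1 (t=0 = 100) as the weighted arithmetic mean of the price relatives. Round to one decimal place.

104.8

cement: 6.6 × (4/5) = 6.6 × 0.800000 = 5.2800
fertiliser: 24.5 × (693/618) = 24.5 × 1.121359 = 27.4733
paper pulp: 25.7 × (725/922) = 25.7 × 0.786334 = 20.2088
sand: 5.7 × (24/18) = 5.7 × 1.333333 = 7.6000
wool: 14.6 × (19/13) = 14.6 × 1.461538 = 21.3385
glass: 22.9 × (2/2) = 22.9 × 1.000000 = 22.9000
Index = Σ wᵢ·(p₁ᵢ/p₀ᵢ) = 5.2800 + 27.4733 + 20.2088 + 7.6000 + 21.3385 + 22.9000 = 104.8005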